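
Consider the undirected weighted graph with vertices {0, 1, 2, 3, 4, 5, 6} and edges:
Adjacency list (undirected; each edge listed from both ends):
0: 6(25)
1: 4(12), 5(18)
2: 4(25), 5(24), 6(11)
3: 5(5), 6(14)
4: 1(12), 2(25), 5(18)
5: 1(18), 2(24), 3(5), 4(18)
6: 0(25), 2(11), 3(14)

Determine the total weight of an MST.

85

Grow the tree from 1 using Prim:
Step 1: frontier [1—4 12, 1—5 18] → take 1—4 (12); add 4.
Step 2: frontier [1—5 18, 4—5 18, 2—4 25] → take 1—5 (18); add 5.
Step 3: frontier [2—4 25, 3—5 5, 2—5 24] → take 3—5 (5); add 3.
Step 4: frontier [3—6 14, 2—4 25, 2—5 24] → take 3—6 (14); add 6.
Step 5: frontier [2—4 25, 2—5 24, 2—6 11, 0—6 25] → take 2—6 (11); add 2.
Step 6: frontier [0—6 25] → take 0—6 (25); add 0.
MST edges: 1—4, 1—5, 3—5, 3—6, 2—6, 0—6; total weight 12+18+5+14+11+25 = 85.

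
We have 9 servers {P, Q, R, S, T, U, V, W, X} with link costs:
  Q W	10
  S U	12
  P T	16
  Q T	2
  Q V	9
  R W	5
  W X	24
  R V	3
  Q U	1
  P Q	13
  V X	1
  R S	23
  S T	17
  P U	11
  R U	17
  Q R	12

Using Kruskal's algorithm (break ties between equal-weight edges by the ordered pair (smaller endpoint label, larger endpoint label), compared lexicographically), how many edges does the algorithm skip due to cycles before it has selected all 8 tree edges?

2

Kruskal's algorithm — process edges by increasing weight (ties by edge label):
Q U (1): add — endpoints in different components.
V X (1): add — endpoints in different components.
Q T (2): add — endpoints in different components.
R V (3): add — endpoints in different components.
R W (5): add — endpoints in different components.
Q V (9): add — endpoints in different components.
Q W (10): skip — W and Q already connected.
P U (11): add — endpoints in different components.
Q R (12): skip — R and Q already connected.
S U (12): add — endpoints in different components.
Edges rejected before the tree was complete: 2.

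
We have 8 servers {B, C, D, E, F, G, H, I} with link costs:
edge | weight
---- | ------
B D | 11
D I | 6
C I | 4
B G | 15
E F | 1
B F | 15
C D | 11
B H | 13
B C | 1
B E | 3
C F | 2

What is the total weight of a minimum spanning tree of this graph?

Prim, starting at I.
Step 1: cheapest edge leaving the tree is C I (4); add C.
Step 2: cheapest edge leaving the tree is B C (1); add B.
Step 3: cheapest edge leaving the tree is C F (2); add F.
Step 4: cheapest edge leaving the tree is E F (1); add E.
Step 5: cheapest edge leaving the tree is D I (6); add D.
Step 6: cheapest edge leaving the tree is B H (13); add H.
Step 7: cheapest edge leaving the tree is B G (15); add G.
MST edges: C I, B C, C F, E F, D I, B H, B G; total weight 4+1+2+1+6+13+15 = 42.

42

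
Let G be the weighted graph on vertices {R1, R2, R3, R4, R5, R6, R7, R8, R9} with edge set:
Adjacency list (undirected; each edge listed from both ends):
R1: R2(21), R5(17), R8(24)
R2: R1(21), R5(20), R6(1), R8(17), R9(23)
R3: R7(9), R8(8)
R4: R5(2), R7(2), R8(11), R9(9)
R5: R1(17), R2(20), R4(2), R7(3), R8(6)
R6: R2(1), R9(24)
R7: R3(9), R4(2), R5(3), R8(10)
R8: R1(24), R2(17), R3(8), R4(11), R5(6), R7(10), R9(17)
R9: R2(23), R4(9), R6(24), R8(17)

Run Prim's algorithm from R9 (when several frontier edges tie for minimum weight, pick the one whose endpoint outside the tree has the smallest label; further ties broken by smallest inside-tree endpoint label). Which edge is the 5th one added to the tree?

R3-R8

Grow the tree from R9 using Prim:
Step 1: cheapest edge leaving the tree is R4–R9 (9); add R4.
Step 2: cheapest edge leaving the tree is R4–R5 (2); add R5.
Step 3: cheapest edge leaving the tree is R4–R7 (2); add R7.
Step 4: cheapest edge leaving the tree is R5–R8 (6); add R8.
Step 5: cheapest edge leaving the tree is R3–R8 (8); add R3.
Step 6: cheapest edge leaving the tree is R1–R5 (17); add R1.
Step 7: cheapest edge leaving the tree is R2–R8 (17); add R2.
Step 8: cheapest edge leaving the tree is R2–R6 (1); add R6.
The 5th edge added is R3–R8.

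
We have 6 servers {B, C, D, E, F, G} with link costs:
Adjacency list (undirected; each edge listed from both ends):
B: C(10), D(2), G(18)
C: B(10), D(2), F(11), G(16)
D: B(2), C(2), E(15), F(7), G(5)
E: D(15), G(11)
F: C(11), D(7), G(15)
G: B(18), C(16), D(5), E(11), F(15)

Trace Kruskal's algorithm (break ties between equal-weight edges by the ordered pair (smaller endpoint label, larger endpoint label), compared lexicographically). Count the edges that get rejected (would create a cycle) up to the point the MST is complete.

Kruskal's algorithm — process edges by increasing weight (ties by edge label):
B—D (2): add. Components now {B,D} {C} {E} {F} {G}
C—D (2): add. Components now {B,C,D} {E} {F} {G}
D—G (5): add. Components now {B,C,D,G} {E} {F}
D—F (7): add. Components now {B,C,D,F,G} {E}
B—C (10): skip — B and C already connected.
C—F (11): skip — C and F already connected.
E—G (11): add. Components now {B,C,D,E,F,G}
Edges rejected before the tree was complete: 2.

2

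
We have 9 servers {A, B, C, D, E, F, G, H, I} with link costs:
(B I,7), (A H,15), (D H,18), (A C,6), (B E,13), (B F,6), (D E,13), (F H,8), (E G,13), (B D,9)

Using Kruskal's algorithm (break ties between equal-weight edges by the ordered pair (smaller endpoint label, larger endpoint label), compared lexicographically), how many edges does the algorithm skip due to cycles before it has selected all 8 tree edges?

1

Kruskal: consider edges lightest-first.
A C (6): add — endpoints in different components.
B F (6): add — endpoints in different components.
B I (7): add — endpoints in different components.
F H (8): add — endpoints in different components.
B D (9): add — endpoints in different components.
B E (13): add — endpoints in different components.
D E (13): skip — D and E already connected.
E G (13): add — endpoints in different components.
A H (15): add — endpoints in different components.
Edges rejected before the tree was complete: 1.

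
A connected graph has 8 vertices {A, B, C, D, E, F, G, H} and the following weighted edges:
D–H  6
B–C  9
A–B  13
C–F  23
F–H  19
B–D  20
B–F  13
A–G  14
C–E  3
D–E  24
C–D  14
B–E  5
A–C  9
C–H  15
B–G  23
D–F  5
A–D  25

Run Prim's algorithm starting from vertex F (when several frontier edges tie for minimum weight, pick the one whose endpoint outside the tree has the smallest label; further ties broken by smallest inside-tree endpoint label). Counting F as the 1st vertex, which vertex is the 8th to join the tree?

Prim, starting at F.
Step 1: cheapest edge leaving the tree is D–F (5); add D.
Step 2: cheapest edge leaving the tree is D–H (6); add H.
Step 3: cheapest edge leaving the tree is B–F (13); add B.
Step 4: cheapest edge leaving the tree is B–E (5); add E.
Step 5: cheapest edge leaving the tree is C–E (3); add C.
Step 6: cheapest edge leaving the tree is A–C (9); add A.
Step 7: cheapest edge leaving the tree is A–G (14); add G.
Vertex order: F, D, H, B, E, C, A, G. The 8th vertex is G.

G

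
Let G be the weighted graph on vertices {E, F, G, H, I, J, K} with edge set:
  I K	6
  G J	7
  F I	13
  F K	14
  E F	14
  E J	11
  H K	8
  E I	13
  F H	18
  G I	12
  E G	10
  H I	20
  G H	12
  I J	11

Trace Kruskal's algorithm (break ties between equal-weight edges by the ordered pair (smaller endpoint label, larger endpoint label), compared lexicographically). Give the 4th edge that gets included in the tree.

E-G

Kruskal's algorithm — process edges by increasing weight (ties by edge label):
I K (6): add. Components now {E} {F} {G} {H} {I,K} {J}
G J (7): add. Components now {E} {F} {G,J} {H} {I,K}
H K (8): add. Components now {E} {F} {G,J} {H,I,K}
E G (10): add. Components now {E,G,J} {F} {H,I,K}
E J (11): skip — E and J already connected.
I J (11): add. Components now {E,G,H,I,J,K} {F}
G H (12): skip — G and H already connected.
G I (12): skip — G and I already connected.
E I (13): skip — E and I already connected.
F I (13): add. Components now {E,F,G,H,I,J,K}
The 4th edge added is E G.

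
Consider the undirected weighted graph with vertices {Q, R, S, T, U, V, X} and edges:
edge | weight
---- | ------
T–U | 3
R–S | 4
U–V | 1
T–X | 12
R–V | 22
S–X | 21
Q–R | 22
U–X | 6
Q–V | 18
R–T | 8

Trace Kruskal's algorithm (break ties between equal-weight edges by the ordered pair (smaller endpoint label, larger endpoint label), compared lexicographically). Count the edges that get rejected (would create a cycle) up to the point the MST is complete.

1

Sort edges by weight, then run Kruskal:
U–V (1): add — endpoints in different components.
T–U (3): add — endpoints in different components.
R–S (4): add — endpoints in different components.
U–X (6): add — endpoints in different components.
R–T (8): add — endpoints in different components.
T–X (12): skip — T and X already connected.
Q–V (18): add — endpoints in different components.
Edges rejected before the tree was complete: 1.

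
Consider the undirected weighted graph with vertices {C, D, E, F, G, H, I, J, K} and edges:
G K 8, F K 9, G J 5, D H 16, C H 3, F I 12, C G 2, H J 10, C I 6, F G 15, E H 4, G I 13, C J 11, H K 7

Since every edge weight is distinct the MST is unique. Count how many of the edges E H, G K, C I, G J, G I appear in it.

Kruskal: consider edges lightest-first.
C G (2): add — endpoints in different components.
C H (3): add — endpoints in different components.
E H (4): add — endpoints in different components.
G J (5): add — endpoints in different components.
C I (6): add — endpoints in different components.
H K (7): add — endpoints in different components.
G K (8): skip — G and K already connected.
F K (9): add — endpoints in different components.
H J (10): skip — H and J already connected.
C J (11): skip — C and J already connected.
F I (12): skip — F and I already connected.
G I (13): skip — G and I already connected.
F G (15): skip — F and G already connected.
D H (16): add — endpoints in different components.
MST edge set: {C G, C H, E H, G J, C I, H K, F K, D H}.
Of the listed edges, {E H, C I, G J} are in the MST → 3.

3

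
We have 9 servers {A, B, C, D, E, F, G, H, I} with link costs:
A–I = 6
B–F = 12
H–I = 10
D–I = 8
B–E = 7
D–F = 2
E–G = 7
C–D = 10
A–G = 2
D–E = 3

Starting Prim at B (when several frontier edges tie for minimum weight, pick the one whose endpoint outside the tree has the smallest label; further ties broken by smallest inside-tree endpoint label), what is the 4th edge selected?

E-G

Grow the tree from B using Prim:
Step 1: frontier [B–E 7, B–F 12] → take B–E (7); add E.
Step 2: frontier [B–F 12, D–E 3, E–G 7] → take D–E (3); add D.
Step 3: frontier [B–F 12, D–F 2, D–I 8, C–D 10, E–G 7] → take D–F (2); add F.
Step 4: frontier [D–I 8, C–D 10, E–G 7] → take E–G (7); add G.
Step 5: frontier [D–I 8, C–D 10, A–G 2] → take A–G (2); add A.
Step 6: frontier [A–I 6, D–I 8, C–D 10] → take A–I (6); add I.
Step 7: frontier [C–D 10, H–I 10] → take C–D (10); add C.
Step 8: frontier [H–I 10] → take H–I (10); add H.
The 4th edge added is E–G.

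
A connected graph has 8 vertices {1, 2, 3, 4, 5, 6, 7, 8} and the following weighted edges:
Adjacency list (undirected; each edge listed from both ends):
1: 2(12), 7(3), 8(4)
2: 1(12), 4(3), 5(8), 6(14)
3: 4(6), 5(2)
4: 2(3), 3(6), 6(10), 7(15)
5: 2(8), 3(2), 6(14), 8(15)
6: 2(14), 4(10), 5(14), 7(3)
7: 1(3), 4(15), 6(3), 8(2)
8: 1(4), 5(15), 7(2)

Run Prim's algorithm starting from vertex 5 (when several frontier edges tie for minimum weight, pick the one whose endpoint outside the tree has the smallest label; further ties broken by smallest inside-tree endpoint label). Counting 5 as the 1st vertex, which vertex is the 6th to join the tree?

Prim's algorithm from 5:
Step 1: cheapest edge leaving the tree is 3–5 (2); add 3.
Step 2: cheapest edge leaving the tree is 3–4 (6); add 4.
Step 3: cheapest edge leaving the tree is 2–4 (3); add 2.
Step 4: cheapest edge leaving the tree is 4–6 (10); add 6.
Step 5: cheapest edge leaving the tree is 6–7 (3); add 7.
Step 6: cheapest edge leaving the tree is 7–8 (2); add 8.
Step 7: cheapest edge leaving the tree is 1–7 (3); add 1.
Vertex order: 5, 3, 4, 2, 6, 7, 8, 1. The 6th vertex is 7.

7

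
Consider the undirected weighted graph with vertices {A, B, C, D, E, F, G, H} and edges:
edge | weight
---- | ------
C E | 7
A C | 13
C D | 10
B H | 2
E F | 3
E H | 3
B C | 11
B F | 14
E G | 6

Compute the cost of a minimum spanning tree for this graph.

44

Sort edges by weight, then run Kruskal:
B H (2): add — endpoints in different components.
E F (3): add — endpoints in different components.
E H (3): add — endpoints in different components.
E G (6): add — endpoints in different components.
C E (7): add — endpoints in different components.
C D (10): add — endpoints in different components.
B C (11): skip — B and C already connected.
A C (13): add — endpoints in different components.
MST edges: B H, E F, E H, E G, C E, C D, A C; total weight 2+3+3+6+7+10+13 = 44.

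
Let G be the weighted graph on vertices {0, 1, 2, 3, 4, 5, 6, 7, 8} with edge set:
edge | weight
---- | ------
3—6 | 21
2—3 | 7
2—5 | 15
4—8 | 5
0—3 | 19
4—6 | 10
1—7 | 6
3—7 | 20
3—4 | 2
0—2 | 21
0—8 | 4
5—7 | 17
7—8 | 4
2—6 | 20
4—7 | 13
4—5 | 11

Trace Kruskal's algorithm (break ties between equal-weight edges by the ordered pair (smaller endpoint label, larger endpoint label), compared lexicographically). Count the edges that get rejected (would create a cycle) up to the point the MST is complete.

Sort edges by weight, then run Kruskal:
3—4 (2): add — endpoints in different components.
0—8 (4): add — endpoints in different components.
7—8 (4): add — endpoints in different components.
4—8 (5): add — endpoints in different components.
1—7 (6): add — endpoints in different components.
2—3 (7): add — endpoints in different components.
4—6 (10): add — endpoints in different components.
4—5 (11): add — endpoints in different components.
Edges rejected before the tree was complete: 0.

0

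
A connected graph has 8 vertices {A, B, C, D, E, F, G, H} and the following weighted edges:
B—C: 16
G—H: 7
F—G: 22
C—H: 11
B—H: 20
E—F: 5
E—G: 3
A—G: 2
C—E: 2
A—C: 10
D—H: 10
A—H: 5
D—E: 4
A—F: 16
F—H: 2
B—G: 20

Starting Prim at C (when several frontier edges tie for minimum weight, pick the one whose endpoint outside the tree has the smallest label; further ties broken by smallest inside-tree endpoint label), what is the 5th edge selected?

E-F

Grow the tree from C using Prim:
Step 1: cheapest edge leaving the tree is C—E (2); add E.
Step 2: cheapest edge leaving the tree is E—G (3); add G.
Step 3: cheapest edge leaving the tree is A—G (2); add A.
Step 4: cheapest edge leaving the tree is D—E (4); add D.
Step 5: cheapest edge leaving the tree is E—F (5); add F.
Step 6: cheapest edge leaving the tree is F—H (2); add H.
Step 7: cheapest edge leaving the tree is B—C (16); add B.
The 5th edge added is E—F.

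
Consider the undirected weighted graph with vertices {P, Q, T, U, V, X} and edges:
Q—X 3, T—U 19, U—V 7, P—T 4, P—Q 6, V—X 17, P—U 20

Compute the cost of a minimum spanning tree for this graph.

Prim's algorithm from Q:
Step 1: frontier [Q—X 3, P—Q 6] → take Q—X (3); add X.
Step 2: frontier [P—Q 6, V—X 17] → take P—Q (6); add P.
Step 3: frontier [P—T 4, P—U 20, V—X 17] → take P—T (4); add T.
Step 4: frontier [P—U 20, T—U 19, V—X 17] → take V—X (17); add V.
Step 5: frontier [P—U 20, T—U 19, U—V 7] → take U—V (7); add U.
MST edges: Q—X, P—Q, P—T, V—X, U—V; total weight 3+6+4+17+7 = 37.

37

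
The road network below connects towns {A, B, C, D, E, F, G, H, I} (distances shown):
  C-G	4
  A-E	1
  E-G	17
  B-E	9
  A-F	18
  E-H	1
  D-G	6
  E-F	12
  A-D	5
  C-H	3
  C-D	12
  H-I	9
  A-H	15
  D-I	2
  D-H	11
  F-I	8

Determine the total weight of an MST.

Prim, starting at D.
Step 1: cheapest edge leaving the tree is D-I (2); add I.
Step 2: cheapest edge leaving the tree is A-D (5); add A.
Step 3: cheapest edge leaving the tree is A-E (1); add E.
Step 4: cheapest edge leaving the tree is E-H (1); add H.
Step 5: cheapest edge leaving the tree is C-H (3); add C.
Step 6: cheapest edge leaving the tree is C-G (4); add G.
Step 7: cheapest edge leaving the tree is F-I (8); add F.
Step 8: cheapest edge leaving the tree is B-E (9); add B.
MST edges: D-I, A-D, A-E, E-H, C-H, C-G, F-I, B-E; total weight 2+5+1+1+3+4+8+9 = 33.

33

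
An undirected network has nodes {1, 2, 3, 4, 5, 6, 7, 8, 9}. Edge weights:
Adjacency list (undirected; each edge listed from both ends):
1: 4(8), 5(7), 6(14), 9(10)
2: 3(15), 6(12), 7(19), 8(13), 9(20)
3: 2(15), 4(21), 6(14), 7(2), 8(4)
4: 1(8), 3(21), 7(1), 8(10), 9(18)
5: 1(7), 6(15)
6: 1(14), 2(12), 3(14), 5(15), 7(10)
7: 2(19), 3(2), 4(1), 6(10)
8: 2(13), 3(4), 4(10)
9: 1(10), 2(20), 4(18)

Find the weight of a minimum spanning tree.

Kruskal: consider edges lightest-first.
4—7 (1): add — endpoints in different components.
3—7 (2): add — endpoints in different components.
3—8 (4): add — endpoints in different components.
1—5 (7): add — endpoints in different components.
1—4 (8): add — endpoints in different components.
1—9 (10): add — endpoints in different components.
4—8 (10): skip — 4 and 8 already connected.
6—7 (10): add — endpoints in different components.
2—6 (12): add — endpoints in different components.
MST edges: 4—7, 3—7, 3—8, 1—5, 1—4, 1—9, 6—7, 2—6; total weight 1+2+4+7+8+10+10+12 = 54.

54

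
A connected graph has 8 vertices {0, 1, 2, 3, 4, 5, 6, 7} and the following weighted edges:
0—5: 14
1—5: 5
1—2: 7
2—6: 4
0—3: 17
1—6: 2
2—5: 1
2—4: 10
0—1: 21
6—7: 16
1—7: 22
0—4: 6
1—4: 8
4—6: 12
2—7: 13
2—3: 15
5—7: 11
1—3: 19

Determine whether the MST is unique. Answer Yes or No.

Kruskal's algorithm — process edges by increasing weight (ties by edge label):
2—5 (1): add — endpoints in different components.
1—6 (2): add — endpoints in different components.
2—6 (4): add — endpoints in different components.
1—5 (5): skip — 1 and 5 already connected.
0—4 (6): add — endpoints in different components.
1—2 (7): skip — 1 and 2 already connected.
1—4 (8): add — endpoints in different components.
2—4 (10): skip — 2 and 4 already connected.
5—7 (11): add — endpoints in different components.
4—6 (12): skip — 4 and 6 already connected.
2—7 (13): skip — 2 and 7 already connected.
0—5 (14): skip — 0 and 5 already connected.
2—3 (15): add — endpoints in different components.
Every non-tree edge has weight strictly greater than the heaviest edge on the tree path between its endpoints, so the MST is unique.

Yes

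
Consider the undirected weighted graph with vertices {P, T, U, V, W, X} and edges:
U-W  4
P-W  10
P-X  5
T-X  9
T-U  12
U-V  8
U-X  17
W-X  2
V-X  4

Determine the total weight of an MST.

Prim, starting at V.
Step 1: cheapest edge leaving the tree is V-X (4); add X.
Step 2: cheapest edge leaving the tree is W-X (2); add W.
Step 3: cheapest edge leaving the tree is U-W (4); add U.
Step 4: cheapest edge leaving the tree is P-X (5); add P.
Step 5: cheapest edge leaving the tree is T-X (9); add T.
MST edges: V-X, W-X, U-W, P-X, T-X; total weight 4+2+4+5+9 = 24.

24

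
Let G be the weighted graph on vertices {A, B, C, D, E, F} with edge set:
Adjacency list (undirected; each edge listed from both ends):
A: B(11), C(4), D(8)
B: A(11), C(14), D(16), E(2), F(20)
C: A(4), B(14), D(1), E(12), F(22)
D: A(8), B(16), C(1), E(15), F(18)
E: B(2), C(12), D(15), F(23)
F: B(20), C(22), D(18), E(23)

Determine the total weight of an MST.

36

Kruskal's algorithm — process edges by increasing weight (ties by edge label):
C-D (1): add — endpoints in different components.
B-E (2): add — endpoints in different components.
A-C (4): add — endpoints in different components.
A-D (8): skip — A and D already connected.
A-B (11): add — endpoints in different components.
C-E (12): skip — C and E already connected.
B-C (14): skip — B and C already connected.
D-E (15): skip — D and E already connected.
B-D (16): skip — B and D already connected.
D-F (18): add — endpoints in different components.
MST edges: C-D, B-E, A-C, A-B, D-F; total weight 1+2+4+11+18 = 36.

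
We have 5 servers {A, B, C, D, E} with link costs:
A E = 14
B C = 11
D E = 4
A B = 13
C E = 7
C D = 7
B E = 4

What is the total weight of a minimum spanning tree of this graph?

28

Grow the tree from E using Prim:
Step 1: frontier [B E 4, D E 4, C E 7, A E 14] → take B E (4); add B.
Step 2: frontier [B C 11, A B 13, D E 4, C E 7, A E 14] → take D E (4); add D.
Step 3: frontier [B C 11, A B 13, C D 7, C E 7, A E 14] → take C D (7); add C.
Step 4: frontier [A B 13, A E 14] → take A B (13); add A.
MST edges: B E, D E, C D, A B; total weight 4+4+7+13 = 28.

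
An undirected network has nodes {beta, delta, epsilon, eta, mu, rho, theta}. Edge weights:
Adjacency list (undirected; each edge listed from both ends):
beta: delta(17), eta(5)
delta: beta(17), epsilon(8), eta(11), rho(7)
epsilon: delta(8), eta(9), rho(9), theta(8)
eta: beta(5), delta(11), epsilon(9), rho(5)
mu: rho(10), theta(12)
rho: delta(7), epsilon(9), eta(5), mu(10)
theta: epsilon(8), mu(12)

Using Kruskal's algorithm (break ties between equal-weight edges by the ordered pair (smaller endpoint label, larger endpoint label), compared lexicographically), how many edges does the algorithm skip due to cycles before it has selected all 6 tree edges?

Sort edges by weight, then run Kruskal:
beta—eta (5): add. Components now {delta} {mu} {theta} {epsilon} {beta,eta} {rho}
eta—rho (5): add. Components now {delta} {mu} {theta} {epsilon} {beta,eta,rho}
delta—rho (7): add. Components now {beta,delta,eta,rho} {mu} {theta} {epsilon}
delta—epsilon (8): add. Components now {beta,delta,epsilon,eta,rho} {mu} {theta}
epsilon—theta (8): add. Components now {beta,delta,epsilon,eta,rho,theta} {mu}
epsilon—eta (9): skip — epsilon and eta already connected.
epsilon—rho (9): skip — epsilon and rho already connected.
mu—rho (10): add. Components now {beta,delta,epsilon,eta,mu,rho,theta}
Edges rejected before the tree was complete: 2.

2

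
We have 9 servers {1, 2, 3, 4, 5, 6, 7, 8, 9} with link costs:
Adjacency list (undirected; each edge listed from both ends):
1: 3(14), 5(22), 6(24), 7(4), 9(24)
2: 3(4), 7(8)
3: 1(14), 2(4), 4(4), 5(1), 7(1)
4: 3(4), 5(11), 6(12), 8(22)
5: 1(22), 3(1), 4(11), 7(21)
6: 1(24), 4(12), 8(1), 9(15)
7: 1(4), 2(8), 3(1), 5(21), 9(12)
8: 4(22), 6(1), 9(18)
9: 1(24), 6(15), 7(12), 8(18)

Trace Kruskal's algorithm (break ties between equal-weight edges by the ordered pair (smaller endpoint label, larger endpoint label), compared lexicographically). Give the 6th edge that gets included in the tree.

3-4

Kruskal's algorithm — process edges by increasing weight (ties by edge label):
3—5 (1): add — endpoints in different components.
3—7 (1): add — endpoints in different components.
6—8 (1): add — endpoints in different components.
1—7 (4): add — endpoints in different components.
2—3 (4): add — endpoints in different components.
3—4 (4): add — endpoints in different components.
2—7 (8): skip — 2 and 7 already connected.
4—5 (11): skip — 4 and 5 already connected.
4—6 (12): add — endpoints in different components.
7—9 (12): add — endpoints in different components.
The 6th edge added is 3—4.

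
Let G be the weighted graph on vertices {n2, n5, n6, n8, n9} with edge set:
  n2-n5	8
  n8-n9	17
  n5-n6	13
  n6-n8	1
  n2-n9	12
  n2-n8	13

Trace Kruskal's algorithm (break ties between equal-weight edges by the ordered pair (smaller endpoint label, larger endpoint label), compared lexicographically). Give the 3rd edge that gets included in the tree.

Sort edges by weight, then run Kruskal:
n6-n8 (1): add. Components now {n6,n8} {n9} {n5} {n2}
n2-n5 (8): add. Components now {n6,n8} {n9} {n2,n5}
n2-n9 (12): add. Components now {n6,n8} {n2,n5,n9}
n2-n8 (13): add. Components now {n2,n5,n6,n8,n9}
The 3rd edge added is n2-n9.

n2-n9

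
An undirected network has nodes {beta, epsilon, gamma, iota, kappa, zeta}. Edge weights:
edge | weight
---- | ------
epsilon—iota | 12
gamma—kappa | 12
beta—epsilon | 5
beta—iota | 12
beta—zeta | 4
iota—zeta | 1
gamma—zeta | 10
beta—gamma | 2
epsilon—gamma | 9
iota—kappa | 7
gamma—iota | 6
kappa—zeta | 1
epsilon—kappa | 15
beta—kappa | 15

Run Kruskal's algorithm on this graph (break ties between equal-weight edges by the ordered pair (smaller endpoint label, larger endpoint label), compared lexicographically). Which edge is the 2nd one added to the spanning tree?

kappa-zeta

Kruskal: consider edges lightest-first.
iota—zeta (1): add — endpoints in different components.
kappa—zeta (1): add — endpoints in different components.
beta—gamma (2): add — endpoints in different components.
beta—zeta (4): add — endpoints in different components.
beta—epsilon (5): add — endpoints in different components.
The 2nd edge added is kappa—zeta.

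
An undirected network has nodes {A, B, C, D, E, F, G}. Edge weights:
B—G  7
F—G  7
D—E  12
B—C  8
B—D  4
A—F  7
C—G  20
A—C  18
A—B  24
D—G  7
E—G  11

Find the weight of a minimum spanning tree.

44

Kruskal: consider edges lightest-first.
B—D (4): add — endpoints in different components.
A—F (7): add — endpoints in different components.
B—G (7): add — endpoints in different components.
D—G (7): skip — D and G already connected.
F—G (7): add — endpoints in different components.
B—C (8): add — endpoints in different components.
E—G (11): add — endpoints in different components.
MST edges: B—D, A—F, B—G, F—G, B—C, E—G; total weight 4+7+7+7+8+11 = 44.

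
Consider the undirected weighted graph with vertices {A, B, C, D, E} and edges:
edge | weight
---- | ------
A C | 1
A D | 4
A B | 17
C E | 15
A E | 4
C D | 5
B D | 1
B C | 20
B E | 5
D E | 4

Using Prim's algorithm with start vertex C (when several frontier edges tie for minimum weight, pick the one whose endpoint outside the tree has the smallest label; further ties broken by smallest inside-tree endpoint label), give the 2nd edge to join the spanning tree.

A-D

Prim, starting at C.
Step 1: cheapest edge leaving the tree is A C (1); add A.
Step 2: cheapest edge leaving the tree is A D (4); add D.
Step 3: cheapest edge leaving the tree is B D (1); add B.
Step 4: cheapest edge leaving the tree is A E (4); add E.
The 2nd edge added is A D.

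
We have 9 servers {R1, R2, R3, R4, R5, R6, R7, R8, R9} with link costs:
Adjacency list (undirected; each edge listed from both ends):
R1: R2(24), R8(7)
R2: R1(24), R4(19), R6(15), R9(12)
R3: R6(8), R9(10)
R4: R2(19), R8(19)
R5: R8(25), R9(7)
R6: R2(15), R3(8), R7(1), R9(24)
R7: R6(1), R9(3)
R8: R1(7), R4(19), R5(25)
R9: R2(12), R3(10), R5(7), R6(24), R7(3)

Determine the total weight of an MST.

76

Prim, starting at R7.
Step 1: frontier [R6-R7 1, R7-R9 3] → take R6-R7 (1); add R6.
Step 2: frontier [R3-R6 8, R2-R6 15, R6-R9 24, R7-R9 3] → take R7-R9 (3); add R9.
Step 3: frontier [R3-R6 8, R2-R6 15, R5-R9 7, R3-R9 10, R2-R9 12] → take R5-R9 (7); add R5.
Step 4: frontier [R5-R8 25, R3-R6 8, R2-R6 15, R3-R9 10, R2-R9 12] → take R3-R6 (8); add R3.
Step 5: frontier [R5-R8 25, R2-R6 15, R2-R9 12] → take R2-R9 (12); add R2.
Step 6: frontier [R2-R4 19, R1-R2 24, R5-R8 25] → take R2-R4 (19); add R4.
Step 7: frontier [R1-R2 24, R4-R8 19, R5-R8 25] → take R4-R8 (19); add R8.
Step 8: frontier [R1-R2 24, R1-R8 7] → take R1-R8 (7); add R1.
MST edges: R6-R7, R7-R9, R5-R9, R3-R6, R2-R9, R2-R4, R4-R8, R1-R8; total weight 1+3+7+8+12+19+19+7 = 76.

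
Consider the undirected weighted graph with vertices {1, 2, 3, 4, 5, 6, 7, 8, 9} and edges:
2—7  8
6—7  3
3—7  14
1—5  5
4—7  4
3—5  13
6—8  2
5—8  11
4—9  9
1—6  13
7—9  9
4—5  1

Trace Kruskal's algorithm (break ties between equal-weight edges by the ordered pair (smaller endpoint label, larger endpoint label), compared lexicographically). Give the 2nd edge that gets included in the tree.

Kruskal's algorithm — process edges by increasing weight (ties by edge label):
4—5 (1): add — endpoints in different components.
6—8 (2): add — endpoints in different components.
6—7 (3): add — endpoints in different components.
4—7 (4): add — endpoints in different components.
1—5 (5): add — endpoints in different components.
2—7 (8): add — endpoints in different components.
4—9 (9): add — endpoints in different components.
7—9 (9): skip — 7 and 9 already connected.
5—8 (11): skip — 5 and 8 already connected.
1—6 (13): skip — 1 and 6 already connected.
3—5 (13): add — endpoints in different components.
The 2nd edge added is 6—8.

6-8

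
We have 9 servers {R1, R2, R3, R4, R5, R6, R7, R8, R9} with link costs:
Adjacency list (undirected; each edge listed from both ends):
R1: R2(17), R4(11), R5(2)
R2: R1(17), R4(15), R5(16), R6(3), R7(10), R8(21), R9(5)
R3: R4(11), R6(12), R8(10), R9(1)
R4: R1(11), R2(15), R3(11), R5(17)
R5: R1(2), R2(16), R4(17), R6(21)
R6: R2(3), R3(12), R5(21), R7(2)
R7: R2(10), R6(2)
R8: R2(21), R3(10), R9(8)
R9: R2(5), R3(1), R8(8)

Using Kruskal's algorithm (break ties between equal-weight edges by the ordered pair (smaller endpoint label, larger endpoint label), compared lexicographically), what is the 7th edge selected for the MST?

R1-R4

Kruskal: consider edges lightest-first.
R3 R9 (1): add — endpoints in different components.
R1 R5 (2): add — endpoints in different components.
R6 R7 (2): add — endpoints in different components.
R2 R6 (3): add — endpoints in different components.
R2 R9 (5): add — endpoints in different components.
R8 R9 (8): add — endpoints in different components.
R2 R7 (10): skip — R2 and R7 already connected.
R3 R8 (10): skip — R8 and R3 already connected.
R1 R4 (11): add — endpoints in different components.
R3 R4 (11): add — endpoints in different components.
The 7th edge added is R1 R4.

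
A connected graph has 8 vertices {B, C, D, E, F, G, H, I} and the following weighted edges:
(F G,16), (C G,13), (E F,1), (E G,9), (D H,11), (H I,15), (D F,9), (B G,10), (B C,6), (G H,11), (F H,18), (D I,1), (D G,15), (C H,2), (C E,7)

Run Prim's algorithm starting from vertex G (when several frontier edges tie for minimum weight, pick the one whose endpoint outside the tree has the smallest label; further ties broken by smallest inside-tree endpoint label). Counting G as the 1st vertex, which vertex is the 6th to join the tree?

B

Prim, starting at G.
Step 1: cheapest edge leaving the tree is E G (9); add E.
Step 2: cheapest edge leaving the tree is E F (1); add F.
Step 3: cheapest edge leaving the tree is C E (7); add C.
Step 4: cheapest edge leaving the tree is C H (2); add H.
Step 5: cheapest edge leaving the tree is B C (6); add B.
Step 6: cheapest edge leaving the tree is D F (9); add D.
Step 7: cheapest edge leaving the tree is D I (1); add I.
Vertex order: G, E, F, C, H, B, D, I. The 6th vertex is B.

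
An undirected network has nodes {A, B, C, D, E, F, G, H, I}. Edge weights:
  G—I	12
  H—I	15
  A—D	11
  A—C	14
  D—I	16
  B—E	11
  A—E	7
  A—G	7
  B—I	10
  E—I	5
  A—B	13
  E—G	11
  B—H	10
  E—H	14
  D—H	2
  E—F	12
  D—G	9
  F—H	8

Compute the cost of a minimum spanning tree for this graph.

Prim, starting at D.
Step 1: cheapest edge leaving the tree is D—H (2); add H.
Step 2: cheapest edge leaving the tree is F—H (8); add F.
Step 3: cheapest edge leaving the tree is D—G (9); add G.
Step 4: cheapest edge leaving the tree is A—G (7); add A.
Step 5: cheapest edge leaving the tree is A—E (7); add E.
Step 6: cheapest edge leaving the tree is E—I (5); add I.
Step 7: cheapest edge leaving the tree is B—H (10); add B.
Step 8: cheapest edge leaving the tree is A—C (14); add C.
MST edges: D—H, F—H, D—G, A—G, A—E, E—I, B—H, A—C; total weight 2+8+9+7+7+5+10+14 = 62.

62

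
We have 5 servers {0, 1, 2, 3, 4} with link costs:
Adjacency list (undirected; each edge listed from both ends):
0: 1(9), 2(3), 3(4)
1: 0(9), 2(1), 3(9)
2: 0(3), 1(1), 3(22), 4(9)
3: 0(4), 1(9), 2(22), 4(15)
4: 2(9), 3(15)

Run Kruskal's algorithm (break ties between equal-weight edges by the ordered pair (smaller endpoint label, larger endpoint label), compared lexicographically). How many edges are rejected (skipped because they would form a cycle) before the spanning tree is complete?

Sort edges by weight, then run Kruskal:
1-2 (1): add. Components now {0} {1,2} {3} {4}
0-2 (3): add. Components now {0,1,2} {3} {4}
0-3 (4): add. Components now {0,1,2,3} {4}
0-1 (9): skip — 0 and 1 already connected.
1-3 (9): skip — 1 and 3 already connected.
2-4 (9): add. Components now {0,1,2,3,4}
Edges rejected before the tree was complete: 2.

2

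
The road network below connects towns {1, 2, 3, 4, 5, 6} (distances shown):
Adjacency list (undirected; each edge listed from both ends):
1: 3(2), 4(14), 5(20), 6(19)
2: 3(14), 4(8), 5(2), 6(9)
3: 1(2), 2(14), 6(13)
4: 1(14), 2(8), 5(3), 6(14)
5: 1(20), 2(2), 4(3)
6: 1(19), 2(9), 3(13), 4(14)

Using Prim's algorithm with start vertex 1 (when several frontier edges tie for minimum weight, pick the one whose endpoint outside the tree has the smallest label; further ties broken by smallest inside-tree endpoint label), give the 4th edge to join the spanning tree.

Prim, starting at 1.
Step 1: cheapest edge leaving the tree is 1—3 (2); add 3.
Step 2: cheapest edge leaving the tree is 3—6 (13); add 6.
Step 3: cheapest edge leaving the tree is 2—6 (9); add 2.
Step 4: cheapest edge leaving the tree is 2—5 (2); add 5.
Step 5: cheapest edge leaving the tree is 4—5 (3); add 4.
The 4th edge added is 2—5.

2-5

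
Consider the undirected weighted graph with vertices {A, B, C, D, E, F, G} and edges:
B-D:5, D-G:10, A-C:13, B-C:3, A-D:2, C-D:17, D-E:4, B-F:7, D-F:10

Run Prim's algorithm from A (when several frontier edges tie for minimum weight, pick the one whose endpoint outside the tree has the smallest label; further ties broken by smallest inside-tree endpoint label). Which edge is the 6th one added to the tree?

Grow the tree from A using Prim:
Step 1: frontier [A-D 2, A-C 13] → take A-D (2); add D.
Step 2: frontier [A-C 13, D-E 4, B-D 5, D-F 10, D-G 10, C-D 17] → take D-E (4); add E.
Step 3: frontier [A-C 13, B-D 5, D-F 10, D-G 10, C-D 17] → take B-D (5); add B.
Step 4: frontier [A-C 13, B-C 3, B-F 7, D-F 10, D-G 10, C-D 17] → take B-C (3); add C.
Step 5: frontier [B-F 7, D-F 10, D-G 10] → take B-F (7); add F.
Step 6: frontier [D-G 10] → take D-G (10); add G.
The 6th edge added is D-G.

D-G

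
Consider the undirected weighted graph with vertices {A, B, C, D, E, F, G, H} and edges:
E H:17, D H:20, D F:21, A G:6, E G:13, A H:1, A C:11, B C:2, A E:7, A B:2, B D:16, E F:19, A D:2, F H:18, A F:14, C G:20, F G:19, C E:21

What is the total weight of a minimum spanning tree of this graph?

34

Grow the tree from A using Prim:
Step 1: cheapest edge leaving the tree is A H (1); add H.
Step 2: cheapest edge leaving the tree is A B (2); add B.
Step 3: cheapest edge leaving the tree is B C (2); add C.
Step 4: cheapest edge leaving the tree is A D (2); add D.
Step 5: cheapest edge leaving the tree is A G (6); add G.
Step 6: cheapest edge leaving the tree is A E (7); add E.
Step 7: cheapest edge leaving the tree is A F (14); add F.
MST edges: A H, A B, B C, A D, A G, A E, A F; total weight 1+2+2+2+6+7+14 = 34.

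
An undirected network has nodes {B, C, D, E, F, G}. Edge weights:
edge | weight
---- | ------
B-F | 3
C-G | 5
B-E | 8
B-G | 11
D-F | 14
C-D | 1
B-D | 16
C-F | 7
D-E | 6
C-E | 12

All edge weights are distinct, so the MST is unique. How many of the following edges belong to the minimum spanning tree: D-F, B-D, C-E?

Kruskal's algorithm — process edges by increasing weight (ties by edge label):
C-D (1): add — endpoints in different components.
B-F (3): add — endpoints in different components.
C-G (5): add — endpoints in different components.
D-E (6): add — endpoints in different components.
C-F (7): add — endpoints in different components.
MST edge set: {C-D, B-F, C-G, D-E, C-F}.
Of the listed edges, {} are in the MST → 0.

0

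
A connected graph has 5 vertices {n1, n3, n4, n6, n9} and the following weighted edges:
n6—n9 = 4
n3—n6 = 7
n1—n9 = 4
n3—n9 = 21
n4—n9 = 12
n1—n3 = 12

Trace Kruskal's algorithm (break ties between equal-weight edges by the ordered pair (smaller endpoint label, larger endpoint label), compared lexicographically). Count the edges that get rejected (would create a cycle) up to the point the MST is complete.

Kruskal: consider edges lightest-first.
n1—n9 (4): add — endpoints in different components.
n6—n9 (4): add — endpoints in different components.
n3—n6 (7): add — endpoints in different components.
n1—n3 (12): skip — n3 and n1 already connected.
n4—n9 (12): add — endpoints in different components.
Edges rejected before the tree was complete: 1.

1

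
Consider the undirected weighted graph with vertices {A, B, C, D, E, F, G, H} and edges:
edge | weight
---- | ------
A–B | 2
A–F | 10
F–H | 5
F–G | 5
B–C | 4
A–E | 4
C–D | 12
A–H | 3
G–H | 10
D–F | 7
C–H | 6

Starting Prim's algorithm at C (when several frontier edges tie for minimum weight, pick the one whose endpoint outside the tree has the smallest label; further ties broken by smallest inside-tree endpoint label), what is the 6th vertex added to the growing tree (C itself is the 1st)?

Prim's algorithm from C:
Step 1: cheapest edge leaving the tree is B–C (4); add B.
Step 2: cheapest edge leaving the tree is A–B (2); add A.
Step 3: cheapest edge leaving the tree is A–H (3); add H.
Step 4: cheapest edge leaving the tree is A–E (4); add E.
Step 5: cheapest edge leaving the tree is F–H (5); add F.
Step 6: cheapest edge leaving the tree is F–G (5); add G.
Step 7: cheapest edge leaving the tree is D–F (7); add D.
Vertex order: C, B, A, H, E, F, G, D. The 6th vertex is F.

F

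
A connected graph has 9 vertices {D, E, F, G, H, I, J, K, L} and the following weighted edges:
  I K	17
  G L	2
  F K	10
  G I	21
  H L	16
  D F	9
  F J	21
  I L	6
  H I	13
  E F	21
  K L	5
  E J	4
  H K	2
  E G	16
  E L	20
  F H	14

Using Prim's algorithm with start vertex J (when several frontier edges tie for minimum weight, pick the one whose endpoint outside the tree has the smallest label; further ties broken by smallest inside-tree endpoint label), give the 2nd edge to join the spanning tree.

E-G

Prim, starting at J.
Step 1: cheapest edge leaving the tree is E J (4); add E.
Step 2: cheapest edge leaving the tree is E G (16); add G.
Step 3: cheapest edge leaving the tree is G L (2); add L.
Step 4: cheapest edge leaving the tree is K L (5); add K.
Step 5: cheapest edge leaving the tree is H K (2); add H.
Step 6: cheapest edge leaving the tree is I L (6); add I.
Step 7: cheapest edge leaving the tree is F K (10); add F.
Step 8: cheapest edge leaving the tree is D F (9); add D.
The 2nd edge added is E G.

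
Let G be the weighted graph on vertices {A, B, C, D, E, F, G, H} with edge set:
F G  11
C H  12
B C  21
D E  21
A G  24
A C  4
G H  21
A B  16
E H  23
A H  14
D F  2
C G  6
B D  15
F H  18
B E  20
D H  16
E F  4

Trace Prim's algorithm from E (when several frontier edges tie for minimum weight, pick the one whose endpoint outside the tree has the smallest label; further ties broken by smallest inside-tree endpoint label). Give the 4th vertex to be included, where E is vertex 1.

G

Grow the tree from E using Prim:
Step 1: cheapest edge leaving the tree is E F (4); add F.
Step 2: cheapest edge leaving the tree is D F (2); add D.
Step 3: cheapest edge leaving the tree is F G (11); add G.
Step 4: cheapest edge leaving the tree is C G (6); add C.
Step 5: cheapest edge leaving the tree is A C (4); add A.
Step 6: cheapest edge leaving the tree is C H (12); add H.
Step 7: cheapest edge leaving the tree is B D (15); add B.
Vertex order: E, F, D, G, C, A, H, B. The 4th vertex is G.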